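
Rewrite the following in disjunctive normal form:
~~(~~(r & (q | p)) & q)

r & q

~~(~~(r & (q | p)) & q)
≡ ~~(r & (q | p)) & q   [double negation]
≡ r & (q | p) & q   [double negation]
≡ (r & q & q) | (r & p & q)   [distribute & over |]
≡ r & q   [simplify]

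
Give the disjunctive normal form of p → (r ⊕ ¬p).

p → (r ⊕ ¬p)
⇔ ¬p ∨ (r ⊕ ¬p)   [eliminate →]
⇔ ¬p ∨ (r ∧ ¬¬p) ∨ (¬r ∧ ¬p)   [expand ⊕]
⇔ ¬p ∨ (r ∧ p) ∨ (¬r ∧ ¬p)   [double negation]
⇔ ¬p ∨ (r ∧ p)   [simplify]

¬p ∨ (r ∧ p)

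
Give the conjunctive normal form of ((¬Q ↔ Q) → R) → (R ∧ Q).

Q ∧ (¬Q ∨ R)

((¬Q ↔ Q) → R) → (R ∧ Q)
≡ ¬((¬Q ↔ Q) → R) ∨ (R ∧ Q)   [eliminate →]
≡ ¬(¬(¬Q ↔ Q) ∨ R) ∨ (R ∧ Q)   [eliminate →]
≡ ¬(¬((¬Q → Q) ∧ (Q → ¬Q)) ∨ R) ∨ (R ∧ Q)   [eliminate ↔]
≡ ¬(¬((¬¬Q ∨ Q) ∧ (Q → ¬Q)) ∨ R) ∨ (R ∧ Q)   [eliminate →]
≡ ¬(¬((¬¬Q ∨ Q) ∧ (¬Q ∨ ¬Q)) ∨ R) ∨ (R ∧ Q)   [eliminate →]
≡ (¬¬((¬¬Q ∨ Q) ∧ (¬Q ∨ ¬Q)) ∧ ¬R) ∨ (R ∧ Q)   [De Morgan]
≡ ((¬¬Q ∨ Q) ∧ (¬Q ∨ ¬Q) ∧ ¬R) ∨ (R ∧ Q)   [double negation]
≡ ((Q ∨ Q) ∧ (¬Q ∨ ¬Q) ∧ ¬R) ∨ (R ∧ Q)   [double negation]
≡ (Q ∨ Q ∨ R) ∧ (Q ∨ Q ∨ Q) ∧ (¬Q ∨ ¬Q ∨ R) ∧ (¬Q ∨ ¬Q ∨ Q) ∧ (¬R ∨ R) ∧ (¬R ∨ Q)   [distribute ∨ over ∧]
≡ Q ∧ (¬Q ∨ R)   [simplify]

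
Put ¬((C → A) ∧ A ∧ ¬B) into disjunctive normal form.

¬((C → A) ∧ A ∧ ¬B)
≡ ¬((¬C ∨ A) ∧ A ∧ ¬B)   — eliminate →
≡ ¬(¬C ∨ A) ∨ ¬A ∨ ¬¬B   — De Morgan
≡ (¬¬C ∧ ¬A) ∨ ¬A ∨ ¬¬B   — De Morgan
≡ (C ∧ ¬A) ∨ ¬A ∨ ¬¬B   — double negation
≡ (C ∧ ¬A) ∨ ¬A ∨ B   — double negation
≡ ¬A ∨ B   — simplify

¬A ∨ B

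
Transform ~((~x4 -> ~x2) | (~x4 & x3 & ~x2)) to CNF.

~x4 & x2

~((~x4 -> ~x2) | (~x4 & x3 & ~x2))
⇔ ~(~~x4 | ~x2 | (~x4 & x3 & ~x2))
⇔ ~~~x4 & ~~x2 & ~(~x4 & x3 & ~x2)
⇔ ~x4 & ~~x2 & ~(~x4 & x3 & ~x2)
⇔ ~x4 & x2 & ~(~x4 & x3 & ~x2)
⇔ ~x4 & x2 & (~~x4 | ~x3 | ~~x2)
⇔ ~x4 & x2 & (x4 | ~x3 | ~~x2)
⇔ ~x4 & x2 & (x4 | ~x3 | x2)
⇔ ~x4 & x2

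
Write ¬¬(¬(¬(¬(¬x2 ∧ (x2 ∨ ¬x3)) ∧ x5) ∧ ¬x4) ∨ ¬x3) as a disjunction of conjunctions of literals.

(x2 ∧ x5) ∨ (¬x2 ∧ x3 ∧ x5) ∨ x4 ∨ ¬x3

¬¬(¬(¬(¬(¬x2 ∧ (x2 ∨ ¬x3)) ∧ x5) ∧ ¬x4) ∨ ¬x3)
≡ ¬(¬(¬(¬x2 ∧ (x2 ∨ ¬x3)) ∧ x5) ∧ ¬x4) ∨ ¬x3   — double negation
≡ ¬¬(¬(¬x2 ∧ (x2 ∨ ¬x3)) ∧ x5) ∨ ¬¬x4 ∨ ¬x3   — De Morgan
≡ (¬(¬x2 ∧ (x2 ∨ ¬x3)) ∧ x5) ∨ ¬¬x4 ∨ ¬x3   — double negation
≡ ((¬¬x2 ∨ ¬(x2 ∨ ¬x3)) ∧ x5) ∨ ¬¬x4 ∨ ¬x3   — De Morgan
≡ ((x2 ∨ ¬(x2 ∨ ¬x3)) ∧ x5) ∨ ¬¬x4 ∨ ¬x3   — double negation
≡ ((x2 ∨ (¬x2 ∧ ¬¬x3)) ∧ x5) ∨ ¬¬x4 ∨ ¬x3   — De Morgan
≡ ((x2 ∨ (¬x2 ∧ x3)) ∧ x5) ∨ ¬¬x4 ∨ ¬x3   — double negation
≡ ((x2 ∨ (¬x2 ∧ x3)) ∧ x5) ∨ x4 ∨ ¬x3   — double negation
≡ (x2 ∧ x5) ∨ (¬x2 ∧ x3 ∧ x5) ∨ x4 ∨ ¬x3   — distribute ∧ over ∨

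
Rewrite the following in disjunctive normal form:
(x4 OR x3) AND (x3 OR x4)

x4 OR x3

(x4 OR x3) AND (x3 OR x4)
⇔ (x4 AND x3) OR (x4 AND x4) OR (x3 AND x3) OR (x3 AND x4)
⇔ x4 OR x3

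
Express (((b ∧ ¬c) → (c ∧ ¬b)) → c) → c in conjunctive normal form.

¬b ∨ c

(((b ∧ ¬c) → (c ∧ ¬b)) → c) → c
≡ ¬(((b ∧ ¬c) → (c ∧ ¬b)) → c) ∨ c   [eliminate →]
≡ ¬(¬((b ∧ ¬c) → (c ∧ ¬b)) ∨ c) ∨ c   [eliminate →]
≡ ¬(¬(¬(b ∧ ¬c) ∨ (c ∧ ¬b)) ∨ c) ∨ c   [eliminate →]
≡ (¬¬(¬(b ∧ ¬c) ∨ (c ∧ ¬b)) ∧ ¬c) ∨ c   [De Morgan]
≡ ((¬(b ∧ ¬c) ∨ (c ∧ ¬b)) ∧ ¬c) ∨ c   [double negation]
≡ ((¬b ∨ ¬¬c ∨ (c ∧ ¬b)) ∧ ¬c) ∨ c   [De Morgan]
≡ ((¬b ∨ c ∨ (c ∧ ¬b)) ∧ ¬c) ∨ c   [double negation]
≡ (¬b ∨ c ∨ c ∨ c) ∧ (¬b ∨ c ∨ ¬b ∨ c) ∧ (¬c ∨ c)   [distribute ∨ over ∧]
≡ ¬b ∨ c   [simplify]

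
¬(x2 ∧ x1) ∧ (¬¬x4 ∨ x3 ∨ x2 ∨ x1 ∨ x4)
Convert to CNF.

¬(x2 ∧ x1) ∧ (¬¬x4 ∨ x3 ∨ x2 ∨ x1 ∨ x4)
≡ (¬x2 ∨ ¬x1) ∧ (¬¬x4 ∨ x3 ∨ x2 ∨ x1 ∨ x4)
≡ (¬x2 ∨ ¬x1) ∧ (x4 ∨ x3 ∨ x2 ∨ x1 ∨ x4)
≡ (¬x2 ∨ ¬x1) ∧ (x4 ∨ x3 ∨ x2 ∨ x1)

(¬x2 ∨ ¬x1) ∧ (x4 ∨ x3 ∨ x2 ∨ x1)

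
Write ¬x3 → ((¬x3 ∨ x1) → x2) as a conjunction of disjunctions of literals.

¬x3 → ((¬x3 ∨ x1) → x2)
⇔ ¬¬x3 ∨ ((¬x3 ∨ x1) → x2)   [eliminate →]
⇔ ¬¬x3 ∨ ¬(¬x3 ∨ x1) ∨ x2   [eliminate →]
⇔ x3 ∨ ¬(¬x3 ∨ x1) ∨ x2   [double negation]
⇔ x3 ∨ (¬¬x3 ∧ ¬x1) ∨ x2   [De Morgan]
⇔ x3 ∨ (x3 ∧ ¬x1) ∨ x2   [double negation]
⇔ (x3 ∨ x3 ∨ x2) ∧ (x3 ∨ ¬x1 ∨ x2)   [distribute ∨ over ∧]
⇔ x3 ∨ x2   [simplify]

x3 ∨ x2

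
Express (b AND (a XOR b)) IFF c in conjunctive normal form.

(b AND (a XOR b)) IFF c
≡ ((b AND (a XOR b)) IMPLIES c) AND (c IMPLIES (b AND (a XOR b)))   — eliminate IFF
≡ (NOT (b AND (a XOR b)) OR c) AND (c IMPLIES (b AND (a XOR b)))   — eliminate IMPLIES
≡ (NOT (b AND (a OR b) AND NOT (a AND b)) OR c) AND (c IMPLIES (b AND (a XOR b)))   — expand XOR
≡ (NOT (b AND (a OR b) AND NOT (a AND b)) OR c) AND (NOT c OR (b AND (a XOR b)))   — eliminate IMPLIES
≡ (NOT (b AND (a OR b) AND NOT (a AND b)) OR c) AND (NOT c OR (b AND (a OR b) AND NOT (a AND b)))   — expand XOR
≡ (NOT b OR NOT (a OR b) OR NOT NOT (a AND b) OR c) AND (NOT c OR (b AND (a OR b) AND NOT (a AND b)))   — De Morgan
≡ (NOT b OR (NOT a AND NOT b) OR NOT NOT (a AND b) OR c) AND (NOT c OR (b AND (a OR b) AND NOT (a AND b)))   — De Morgan
≡ (NOT b OR (NOT a AND NOT b) OR (a AND b) OR c) AND (NOT c OR (b AND (a OR b) AND NOT (a AND b)))   — double negation
≡ (NOT b OR (NOT a AND NOT b) OR (a AND b) OR c) AND (NOT c OR (b AND (a OR b) AND (NOT a OR NOT b)))   — De Morgan
≡ (NOT b OR NOT a OR a OR c) AND (NOT b OR NOT a OR b OR c) AND (NOT b OR NOT b OR a OR c) AND (NOT b OR NOT b OR b OR c) AND (NOT c OR b) AND (NOT c OR a OR b) AND (NOT c OR NOT a OR NOT b)   — distribute OR over AND
≡ (NOT b OR a OR c) AND (NOT c OR b) AND (NOT c OR NOT a OR NOT b)   — simplify

(NOT b OR a OR c) AND (NOT c OR b) AND (NOT c OR NOT a OR NOT b)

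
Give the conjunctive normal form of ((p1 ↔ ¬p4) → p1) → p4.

((p1 ↔ ¬p4) → p1) → p4
≡ ¬((p1 ↔ ¬p4) → p1) ∨ p4   [eliminate →]
≡ ¬(¬(p1 ↔ ¬p4) ∨ p1) ∨ p4   [eliminate →]
≡ ¬(¬((p1 → ¬p4) ∧ (¬p4 → p1)) ∨ p1) ∨ p4   [eliminate ↔]
≡ ¬(¬((¬p1 ∨ ¬p4) ∧ (¬p4 → p1)) ∨ p1) ∨ p4   [eliminate →]
≡ ¬(¬((¬p1 ∨ ¬p4) ∧ (¬¬p4 ∨ p1)) ∨ p1) ∨ p4   [eliminate →]
≡ (¬¬((¬p1 ∨ ¬p4) ∧ (¬¬p4 ∨ p1)) ∧ ¬p1) ∨ p4   [De Morgan]
≡ ((¬p1 ∨ ¬p4) ∧ (¬¬p4 ∨ p1) ∧ ¬p1) ∨ p4   [double negation]
≡ ((¬p1 ∨ ¬p4) ∧ (p4 ∨ p1) ∧ ¬p1) ∨ p4   [double negation]
≡ (¬p1 ∨ ¬p4 ∨ p4) ∧ (p4 ∨ p1 ∨ p4) ∧ (¬p1 ∨ p4)   [distribute ∨ over ∧]
≡ (p4 ∨ p1) ∧ (¬p1 ∨ p4)   [simplify]

(p4 ∨ p1) ∧ (¬p1 ∨ p4)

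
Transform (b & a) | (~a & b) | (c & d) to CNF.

(b | c) & (b | d)

(b & a) | (~a & b) | (c & d)
= (b | ~a | c) & (b | ~a | d) & (b | b | c) & (b | b | d) & (a | ~a | c) & (a | ~a | d) & (a | b | c) & (a | b | d)   [distribute | over &]
= (b | c) & (b | d)   [simplify]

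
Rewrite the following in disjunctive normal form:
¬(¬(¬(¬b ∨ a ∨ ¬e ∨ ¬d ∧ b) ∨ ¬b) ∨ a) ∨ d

¬(¬(¬(¬b ∨ a ∨ ¬e ∨ ¬d ∧ b) ∨ ¬b) ∨ a) ∨ d
≡ ¬¬(¬(¬b ∨ a ∨ ¬e ∨ ¬d ∧ b) ∨ ¬b) ∧ ¬a ∨ d   (De Morgan)
≡ (¬(¬b ∨ a ∨ ¬e ∨ ¬d ∧ b) ∨ ¬b) ∧ ¬a ∨ d   (double negation)
≡ (¬¬b ∧ ¬a ∧ ¬¬e ∧ ¬(¬d ∧ b) ∨ ¬b) ∧ ¬a ∨ d   (De Morgan)
≡ (b ∧ ¬a ∧ ¬¬e ∧ ¬(¬d ∧ b) ∨ ¬b) ∧ ¬a ∨ d   (double negation)
≡ (b ∧ ¬a ∧ e ∧ ¬(¬d ∧ b) ∨ ¬b) ∧ ¬a ∨ d   (double negation)
≡ (b ∧ ¬a ∧ e ∧ (¬¬d ∨ ¬b) ∨ ¬b) ∧ ¬a ∨ d   (De Morgan)
≡ (b ∧ ¬a ∧ e ∧ (d ∨ ¬b) ∨ ¬b) ∧ ¬a ∨ d   (double negation)
≡ b ∧ ¬a ∧ e ∧ d ∧ ¬a ∨ b ∧ ¬a ∧ e ∧ ¬b ∧ ¬a ∨ ¬b ∧ ¬a ∨ d   (distribute ∧ over ∨)
≡ ¬b ∧ ¬a ∨ d   (simplify)

¬b ∧ ¬a ∨ d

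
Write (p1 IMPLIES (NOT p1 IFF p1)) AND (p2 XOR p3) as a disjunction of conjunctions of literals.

(NOT p1 AND p2 AND NOT p3) OR (NOT p1 AND NOT p2 AND p3)

(p1 IMPLIES (NOT p1 IFF p1)) AND (p2 XOR p3)
≡ (NOT p1 OR (NOT p1 IFF p1)) AND (p2 XOR p3)   — eliminate IMPLIES
≡ (NOT p1 OR ((NOT p1 IMPLIES p1) AND (p1 IMPLIES NOT p1))) AND (p2 XOR p3)   — eliminate IFF
≡ (NOT p1 OR ((NOT NOT p1 OR p1) AND (p1 IMPLIES NOT p1))) AND (p2 XOR p3)   — eliminate IMPLIES
≡ (NOT p1 OR ((NOT NOT p1 OR p1) AND (NOT p1 OR NOT p1))) AND (p2 XOR p3)   — eliminate IMPLIES
≡ (NOT p1 OR ((NOT NOT p1 OR p1) AND (NOT p1 OR NOT p1))) AND ((p2 AND NOT p3) OR (NOT p2 AND p3))   — expand XOR
≡ (NOT p1 OR ((p1 OR p1) AND (NOT p1 OR NOT p1))) AND ((p2 AND NOT p3) OR (NOT p2 AND p3))   — double negation
≡ (NOT p1 AND p2 AND NOT p3) OR (NOT p1 AND NOT p2 AND p3) OR (p1 AND NOT p1 AND p2 AND NOT p3) OR (p1 AND NOT p1 AND NOT p2 AND p3) OR (p1 AND NOT p1 AND p2 AND NOT p3) OR (p1 AND NOT p1 AND NOT p2 AND p3) OR (p1 AND NOT p1 AND p2 AND NOT p3) OR (p1 AND NOT p1 AND NOT p2 AND p3) OR (p1 AND NOT p1 AND p2 AND NOT p3) OR (p1 AND NOT p1 AND NOT p2 AND p3)   — distribute AND over OR
≡ (NOT p1 AND p2 AND NOT p3) OR (NOT p1 AND NOT p2 AND p3)   — simplify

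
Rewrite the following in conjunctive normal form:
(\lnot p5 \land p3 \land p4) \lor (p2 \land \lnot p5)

\lnot p5 \land (p3 \lor p2) \land (p4 \lor p2)

(\lnot p5 \land p3 \land p4) \lor (p2 \land \lnot p5)
= (\lnot p5 \lor p2) \land (\lnot p5 \lor \lnot p5) \land (p3 \lor p2) \land (p3 \lor \lnot p5) \land (p4 \lor p2) \land (p4 \lor \lnot p5)   [distribute \lor over \land]
= \lnot p5 \land (p3 \lor p2) \land (p4 \lor p2)   [simplify]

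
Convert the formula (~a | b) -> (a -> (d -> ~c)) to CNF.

~b | ~a | ~d | ~c

(~a | b) -> (a -> (d -> ~c))
= ~(~a | b) | (a -> (d -> ~c))   (eliminate ->)
= ~(~a | b) | ~a | (d -> ~c)   (eliminate ->)
= ~(~a | b) | ~a | ~d | ~c   (eliminate ->)
= (~~a & ~b) | ~a | ~d | ~c   (De Morgan)
= (a & ~b) | ~a | ~d | ~c   (double negation)
= (a | ~a | ~d | ~c) & (~b | ~a | ~d | ~c)   (distribute | over &)
= ~b | ~a | ~d | ~c   (simplify)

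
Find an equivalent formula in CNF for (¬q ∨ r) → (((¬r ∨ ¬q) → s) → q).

q ∨ ¬s

(¬q ∨ r) → (((¬r ∨ ¬q) → s) → q)
≡ ¬(¬q ∨ r) ∨ (((¬r ∨ ¬q) → s) → q)   [eliminate →]
≡ ¬(¬q ∨ r) ∨ ¬((¬r ∨ ¬q) → s) ∨ q   [eliminate →]
≡ ¬(¬q ∨ r) ∨ ¬(¬(¬r ∨ ¬q) ∨ s) ∨ q   [eliminate →]
≡ (¬¬q ∧ ¬r) ∨ ¬(¬(¬r ∨ ¬q) ∨ s) ∨ q   [De Morgan]
≡ (q ∧ ¬r) ∨ ¬(¬(¬r ∨ ¬q) ∨ s) ∨ q   [double negation]
≡ (q ∧ ¬r) ∨ (¬¬(¬r ∨ ¬q) ∧ ¬s) ∨ q   [De Morgan]
≡ (q ∧ ¬r) ∨ ((¬r ∨ ¬q) ∧ ¬s) ∨ q   [double negation]
≡ (q ∨ ¬r ∨ ¬q ∨ q) ∧ (q ∨ ¬s ∨ q) ∧ (¬r ∨ ¬r ∨ ¬q ∨ q) ∧ (¬r ∨ ¬s ∨ q)   [distribute ∨ over ∧]
≡ q ∨ ¬s   [simplify]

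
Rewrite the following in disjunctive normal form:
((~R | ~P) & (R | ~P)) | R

((~R | ~P) & (R | ~P)) | R
= (~R & R) | (~R & ~P) | (~P & R) | (~P & ~P) | R   (distribute & over |)
= ~P | R   (simplify)

~P | R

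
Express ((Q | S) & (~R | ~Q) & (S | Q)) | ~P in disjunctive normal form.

(Q & ~R) | (S & ~R) | (S & ~Q) | ~P

((Q | S) & (~R | ~Q) & (S | Q)) | ~P
≡ (Q & ~R & S) | (Q & ~R & Q) | (Q & ~Q & S) | (Q & ~Q & Q) | (S & ~R & S) | (S & ~R & Q) | (S & ~Q & S) | (S & ~Q & Q) | ~P   [distribute & over |]
≡ (Q & ~R) | (S & ~R) | (S & ~Q) | ~P   [simplify]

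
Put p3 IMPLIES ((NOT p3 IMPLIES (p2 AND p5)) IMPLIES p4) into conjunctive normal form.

p3 IMPLIES ((NOT p3 IMPLIES (p2 AND p5)) IMPLIES p4)
= NOT p3 OR ((NOT p3 IMPLIES (p2 AND p5)) IMPLIES p4)   — eliminate IMPLIES
= NOT p3 OR NOT (NOT p3 IMPLIES (p2 AND p5)) OR p4   — eliminate IMPLIES
= NOT p3 OR NOT (NOT NOT p3 OR (p2 AND p5)) OR p4   — eliminate IMPLIES
= NOT p3 OR (NOT NOT NOT p3 AND NOT (p2 AND p5)) OR p4   — De Morgan
= NOT p3 OR (NOT p3 AND NOT (p2 AND p5)) OR p4   — double negation
= NOT p3 OR (NOT p3 AND (NOT p2 OR NOT p5)) OR p4   — De Morgan
= (NOT p3 OR NOT p3 OR p4) AND (NOT p3 OR NOT p2 OR NOT p5 OR p4)   — distribute OR over AND
= NOT p3 OR p4   — simplify

NOT p3 OR p4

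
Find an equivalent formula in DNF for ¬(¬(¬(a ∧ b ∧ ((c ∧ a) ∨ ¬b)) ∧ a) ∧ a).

¬(¬(¬(a ∧ b ∧ ((c ∧ a) ∨ ¬b)) ∧ a) ∧ a)
= ¬¬(¬(a ∧ b ∧ ((c ∧ a) ∨ ¬b)) ∧ a) ∨ ¬a   (De Morgan)
= (¬(a ∧ b ∧ ((c ∧ a) ∨ ¬b)) ∧ a) ∨ ¬a   (double negation)
= ((¬a ∨ ¬b ∨ ¬((c ∧ a) ∨ ¬b)) ∧ a) ∨ ¬a   (De Morgan)
= ((¬a ∨ ¬b ∨ (¬(c ∧ a) ∧ ¬¬b)) ∧ a) ∨ ¬a   (De Morgan)
= ((¬a ∨ ¬b ∨ ((¬c ∨ ¬a) ∧ ¬¬b)) ∧ a) ∨ ¬a   (De Morgan)
= ((¬a ∨ ¬b ∨ ((¬c ∨ ¬a) ∧ b)) ∧ a) ∨ ¬a   (double negation)
= (¬a ∧ a) ∨ (¬b ∧ a) ∨ (¬c ∧ b ∧ a) ∨ (¬a ∧ b ∧ a) ∨ ¬a   (distribute ∧ over ∨)
= (¬b ∧ a) ∨ (¬c ∧ b ∧ a) ∨ ¬a   (simplify)

(¬b ∧ a) ∨ (¬c ∧ b ∧ a) ∨ ¬a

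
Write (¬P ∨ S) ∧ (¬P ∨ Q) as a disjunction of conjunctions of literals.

(¬P ∨ S) ∧ (¬P ∨ Q)
= (¬P ∧ ¬P) ∨ (¬P ∧ Q) ∨ (S ∧ ¬P) ∨ (S ∧ Q)   (distribute ∧ over ∨)
= ¬P ∨ (S ∧ Q)   (simplify)

¬P ∨ (S ∧ Q)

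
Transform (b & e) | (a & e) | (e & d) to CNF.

(b & e) | (a & e) | (e & d)
⇔ (b | a | e) & (b | a | d) & (b | e | e) & (b | e | d) & (e | a | e) & (e | a | d) & (e | e | e) & (e | e | d)   [distribute | over &]
⇔ (b | a | d) & e   [simplify]

(b | a | d) & e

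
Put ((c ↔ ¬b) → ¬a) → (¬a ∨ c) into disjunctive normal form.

((c ↔ ¬b) → ¬a) → (¬a ∨ c)
≡ ¬((c ↔ ¬b) → ¬a) ∨ ¬a ∨ c
≡ ¬(¬(c ↔ ¬b) ∨ ¬a) ∨ ¬a ∨ c
≡ ¬(¬((c → ¬b) ∧ (¬b → c)) ∨ ¬a) ∨ ¬a ∨ c
≡ ¬(¬((¬c ∨ ¬b) ∧ (¬b → c)) ∨ ¬a) ∨ ¬a ∨ c
≡ ¬(¬((¬c ∨ ¬b) ∧ (¬¬b ∨ c)) ∨ ¬a) ∨ ¬a ∨ c
≡ (¬¬((¬c ∨ ¬b) ∧ (¬¬b ∨ c)) ∧ ¬¬a) ∨ ¬a ∨ c
≡ ((¬c ∨ ¬b) ∧ (¬¬b ∨ c) ∧ ¬¬a) ∨ ¬a ∨ c
≡ ((¬c ∨ ¬b) ∧ (b ∨ c) ∧ ¬¬a) ∨ ¬a ∨ c
≡ ((¬c ∨ ¬b) ∧ (b ∨ c) ∧ a) ∨ ¬a ∨ c
≡ (¬c ∧ b ∧ a) ∨ (¬c ∧ c ∧ a) ∨ (¬b ∧ b ∧ a) ∨ (¬b ∧ c ∧ a) ∨ ¬a ∨ c
≡ (¬c ∧ b ∧ a) ∨ ¬a ∨ c

(¬c ∧ b ∧ a) ∨ ¬a ∨ c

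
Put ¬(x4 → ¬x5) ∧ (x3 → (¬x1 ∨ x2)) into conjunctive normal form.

x4 ∧ x5 ∧ (¬x3 ∨ ¬x1 ∨ x2)

¬(x4 → ¬x5) ∧ (x3 → (¬x1 ∨ x2))
≡ ¬(¬x4 ∨ ¬x5) ∧ (x3 → (¬x1 ∨ x2))   (eliminate →)
≡ ¬(¬x4 ∨ ¬x5) ∧ (¬x3 ∨ ¬x1 ∨ x2)   (eliminate →)
≡ ¬¬x4 ∧ ¬¬x5 ∧ (¬x3 ∨ ¬x1 ∨ x2)   (De Morgan)
≡ x4 ∧ ¬¬x5 ∧ (¬x3 ∨ ¬x1 ∨ x2)   (double negation)
≡ x4 ∧ x5 ∧ (¬x3 ∨ ¬x1 ∨ x2)   (double negation)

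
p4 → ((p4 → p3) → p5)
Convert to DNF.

p4 → ((p4 → p3) → p5)
≡ ¬p4 ∨ ((p4 → p3) → p5)   — eliminate →
≡ ¬p4 ∨ ¬(p4 → p3) ∨ p5   — eliminate →
≡ ¬p4 ∨ ¬(¬p4 ∨ p3) ∨ p5   — eliminate →
≡ ¬p4 ∨ (¬¬p4 ∧ ¬p3) ∨ p5   — De Morgan
≡ ¬p4 ∨ (p4 ∧ ¬p3) ∨ p5   — double negation

¬p4 ∨ (p4 ∧ ¬p3) ∨ p5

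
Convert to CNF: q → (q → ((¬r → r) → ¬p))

¬q ∨ ¬r ∨ ¬p

q → (q → ((¬r → r) → ¬p))
⇔ ¬q ∨ (q → ((¬r → r) → ¬p))   (eliminate →)
⇔ ¬q ∨ ¬q ∨ ((¬r → r) → ¬p)   (eliminate →)
⇔ ¬q ∨ ¬q ∨ ¬(¬r → r) ∨ ¬p   (eliminate →)
⇔ ¬q ∨ ¬q ∨ ¬(¬¬r ∨ r) ∨ ¬p   (eliminate →)
⇔ ¬q ∨ ¬q ∨ (¬¬¬r ∧ ¬r) ∨ ¬p   (De Morgan)
⇔ ¬q ∨ ¬q ∨ (¬r ∧ ¬r) ∨ ¬p   (double negation)
⇔ (¬q ∨ ¬q ∨ ¬r ∨ ¬p) ∧ (¬q ∨ ¬q ∨ ¬r ∨ ¬p)   (distribute ∨ over ∧)
⇔ ¬q ∨ ¬r ∨ ¬p   (simplify)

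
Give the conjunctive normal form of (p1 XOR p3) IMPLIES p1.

(p1 XOR p3) IMPLIES p1
≡ NOT (p1 XOR p3) OR p1   — eliminate IMPLIES
≡ NOT ((p1 OR p3) AND NOT (p1 AND p3)) OR p1   — expand XOR
≡ NOT (p1 OR p3) OR NOT NOT (p1 AND p3) OR p1   — De Morgan
≡ (NOT p1 AND NOT p3) OR NOT NOT (p1 AND p3) OR p1   — De Morgan
≡ (NOT p1 AND NOT p3) OR (p1 AND p3) OR p1   — double negation
≡ (NOT p1 OR p1 OR p1) AND (NOT p1 OR p3 OR p1) AND (NOT p3 OR p1 OR p1) AND (NOT p3 OR p3 OR p1)   — distribute OR over AND
≡ NOT p3 OR p1   — simplify

NOT p3 OR p1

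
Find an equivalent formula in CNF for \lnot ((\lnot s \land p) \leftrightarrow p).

p \land (\lnot p \lor s)

\lnot ((\lnot s \land p) \leftrightarrow p)
⇔ \lnot (((\lnot s \land p) \to p) \land (p \to (\lnot s \land p)))
⇔ \lnot ((\lnot (\lnot s \land p) \lor p) \land (p \to (\lnot s \land p)))
⇔ \lnot ((\lnot (\lnot s \land p) \lor p) \land (\lnot p \lor (\lnot s \land p)))
⇔ \lnot (\lnot (\lnot s \land p) \lor p) \lor \lnot (\lnot p \lor (\lnot s \land p))
⇔ (\lnot \lnot (\lnot s \land p) \land \lnot p) \lor \lnot (\lnot p \lor (\lnot s \land p))
⇔ (\lnot s \land p \land \lnot p) \lor \lnot (\lnot p \lor (\lnot s \land p))
⇔ (\lnot s \land p \land \lnot p) \lor (\lnot \lnot p \land \lnot (\lnot s \land p))
⇔ (\lnot s \land p \land \lnot p) \lor (p \land \lnot (\lnot s \land p))
⇔ (\lnot s \land p \land \lnot p) \lor (p \land (\lnot \lnot s \lor \lnot p))
⇔ (\lnot s \land p \land \lnot p) \lor (p \land (s \lor \lnot p))
⇔ (\lnot s \lor p) \land (\lnot s \lor s \lor \lnot p) \land (p \lor p) \land (p \lor s \lor \lnot p) \land (\lnot p \lor p) \land (\lnot p \lor s \lor \lnot p)
⇔ p \land (\lnot p \lor s)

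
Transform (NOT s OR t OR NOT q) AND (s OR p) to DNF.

(NOT s AND p) OR (t AND s) OR (t AND p) OR (NOT q AND s) OR (NOT q AND p)

(NOT s OR t OR NOT q) AND (s OR p)
≡ (NOT s AND s) OR (NOT s AND p) OR (t AND s) OR (t AND p) OR (NOT q AND s) OR (NOT q AND p)   [distribute AND over OR]
≡ (NOT s AND p) OR (t AND s) OR (t AND p) OR (NOT q AND s) OR (NOT q AND p)   [simplify]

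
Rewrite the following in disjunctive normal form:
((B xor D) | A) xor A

((B xor D) | A) xor A
= (((B xor D) | A) & ~A) | (~((B xor D) | A) & A)   [expand xor]
= (((B & ~D) | (~B & D) | A) & ~A) | (~((B xor D) | A) & A)   [expand xor]
= (((B & ~D) | (~B & D) | A) & ~A) | (~((B & ~D) | (~B & D) | A) & A)   [expand xor]
= (((B & ~D) | (~B & D) | A) & ~A) | (~(B & ~D) & ~(~B & D) & ~A & A)   [De Morgan]
= (((B & ~D) | (~B & D) | A) & ~A) | ((~B | ~~D) & ~(~B & D) & ~A & A)   [De Morgan]
= (((B & ~D) | (~B & D) | A) & ~A) | ((~B | D) & ~(~B & D) & ~A & A)   [double negation]
= (((B & ~D) | (~B & D) | A) & ~A) | ((~B | D) & (~~B | ~D) & ~A & A)   [De Morgan]
= (((B & ~D) | (~B & D) | A) & ~A) | ((~B | D) & (B | ~D) & ~A & A)   [double negation]
= (B & ~D & ~A) | (~B & D & ~A) | (A & ~A) | (~B & B & ~A & A) | (~B & ~D & ~A & A) | (D & B & ~A & A) | (D & ~D & ~A & A)   [distribute & over |]
= (B & ~D & ~A) | (~B & D & ~A)   [simplify]

(B & ~D & ~A) | (~B & D & ~A)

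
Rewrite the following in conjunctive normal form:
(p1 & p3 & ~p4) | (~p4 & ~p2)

(p1 | ~p2) & (p3 | ~p2) & ~p4

(p1 & p3 & ~p4) | (~p4 & ~p2)
⇔ (p1 | ~p4) & (p1 | ~p2) & (p3 | ~p4) & (p3 | ~p2) & (~p4 | ~p4) & (~p4 | ~p2)   — distribute | over &
⇔ (p1 | ~p2) & (p3 | ~p2) & ~p4   — simplify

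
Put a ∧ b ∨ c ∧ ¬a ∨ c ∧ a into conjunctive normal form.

a ∧ b ∨ c ∧ ¬a ∨ c ∧ a
≡ (a ∨ c ∨ c) ∧ (a ∨ c ∨ a) ∧ (a ∨ ¬a ∨ c) ∧ (a ∨ ¬a ∨ a) ∧ (b ∨ c ∨ c) ∧ (b ∨ c ∨ a) ∧ (b ∨ ¬a ∨ c) ∧ (b ∨ ¬a ∨ a)   [distribute ∨ over ∧]
≡ (a ∨ c) ∧ (b ∨ c)   [simplify]

(a ∨ c) ∧ (b ∨ c)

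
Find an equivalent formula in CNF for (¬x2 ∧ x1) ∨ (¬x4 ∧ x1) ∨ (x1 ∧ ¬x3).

(¬x2 ∨ ¬x4 ∨ ¬x3) ∧ x1

(¬x2 ∧ x1) ∨ (¬x4 ∧ x1) ∨ (x1 ∧ ¬x3)
⇔ (¬x2 ∨ ¬x4 ∨ x1) ∧ (¬x2 ∨ ¬x4 ∨ ¬x3) ∧ (¬x2 ∨ x1 ∨ x1) ∧ (¬x2 ∨ x1 ∨ ¬x3) ∧ (x1 ∨ ¬x4 ∨ x1) ∧ (x1 ∨ ¬x4 ∨ ¬x3) ∧ (x1 ∨ x1 ∨ x1) ∧ (x1 ∨ x1 ∨ ¬x3)   (distribute ∨ over ∧)
⇔ (¬x2 ∨ ¬x4 ∨ ¬x3) ∧ x1   (simplify)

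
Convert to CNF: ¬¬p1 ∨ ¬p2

¬¬p1 ∨ ¬p2
≡ p1 ∨ ¬p2   [double negation]

p1 ∨ ¬p2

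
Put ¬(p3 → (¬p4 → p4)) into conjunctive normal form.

¬(p3 → (¬p4 → p4))
≡ ¬(¬p3 ∨ (¬p4 → p4))   (eliminate →)
≡ ¬(¬p3 ∨ ¬¬p4 ∨ p4)   (eliminate →)
≡ ¬¬p3 ∧ ¬¬¬p4 ∧ ¬p4   (De Morgan)
≡ p3 ∧ ¬¬¬p4 ∧ ¬p4   (double negation)
≡ p3 ∧ ¬p4 ∧ ¬p4   (double negation)
≡ p3 ∧ ¬p4   (simplify)

p3 ∧ ¬p4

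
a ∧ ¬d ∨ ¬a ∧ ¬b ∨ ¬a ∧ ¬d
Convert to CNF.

(¬d ∨ ¬a) ∧ (¬d ∨ ¬b)

a ∧ ¬d ∨ ¬a ∧ ¬b ∨ ¬a ∧ ¬d
≡ (a ∨ ¬a ∨ ¬a) ∧ (a ∨ ¬a ∨ ¬d) ∧ (a ∨ ¬b ∨ ¬a) ∧ (a ∨ ¬b ∨ ¬d) ∧ (¬d ∨ ¬a ∨ ¬a) ∧ (¬d ∨ ¬a ∨ ¬d) ∧ (¬d ∨ ¬b ∨ ¬a) ∧ (¬d ∨ ¬b ∨ ¬d)   [distribute ∨ over ∧]
≡ (¬d ∨ ¬a) ∧ (¬d ∨ ¬b)   [simplify]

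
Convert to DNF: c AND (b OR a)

(c AND b) OR (c AND a)

c AND (b OR a)
⇔ (c AND b) OR (c AND a)   [distribute AND over OR]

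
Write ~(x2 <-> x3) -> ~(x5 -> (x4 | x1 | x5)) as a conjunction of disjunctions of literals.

(~x2 | x3 | x5) & (~x2 | x3 | ~x4) & (~x2 | x3 | ~x1) & (~x2 | x3 | ~x5) & (~x3 | x2 | x5) & (~x3 | x2 | ~x4) & (~x3 | x2 | ~x1) & (~x3 | x2 | ~x5)

~(x2 <-> x3) -> ~(x5 -> (x4 | x1 | x5))
⇔ ~~(x2 <-> x3) | ~(x5 -> (x4 | x1 | x5))   [eliminate ->]
⇔ ~~((x2 -> x3) & (x3 -> x2)) | ~(x5 -> (x4 | x1 | x5))   [eliminate <->]
⇔ ~~((~x2 | x3) & (x3 -> x2)) | ~(x5 -> (x4 | x1 | x5))   [eliminate ->]
⇔ ~~((~x2 | x3) & (~x3 | x2)) | ~(x5 -> (x4 | x1 | x5))   [eliminate ->]
⇔ ~~((~x2 | x3) & (~x3 | x2)) | ~(~x5 | x4 | x1 | x5)   [eliminate ->]
⇔ ((~x2 | x3) & (~x3 | x2)) | ~(~x5 | x4 | x1 | x5)   [double negation]
⇔ ((~x2 | x3) & (~x3 | x2)) | (~~x5 & ~x4 & ~x1 & ~x5)   [De Morgan]
⇔ ((~x2 | x3) & (~x3 | x2)) | (x5 & ~x4 & ~x1 & ~x5)   [double negation]
⇔ (~x2 | x3 | x5) & (~x2 | x3 | ~x4) & (~x2 | x3 | ~x1) & (~x2 | x3 | ~x5) & (~x3 | x2 | x5) & (~x3 | x2 | ~x4) & (~x3 | x2 | ~x1) & (~x3 | x2 | ~x5)   [distribute | over &]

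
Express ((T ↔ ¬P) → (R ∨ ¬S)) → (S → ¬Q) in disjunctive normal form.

((T ↔ ¬P) → (R ∨ ¬S)) → (S → ¬Q)
≡ ¬((T ↔ ¬P) → (R ∨ ¬S)) ∨ (S → ¬Q)   — eliminate →
≡ ¬(¬(T ↔ ¬P) ∨ R ∨ ¬S) ∨ (S → ¬Q)   — eliminate →
≡ ¬(¬((T → ¬P) ∧ (¬P → T)) ∨ R ∨ ¬S) ∨ (S → ¬Q)   — eliminate ↔
≡ ¬(¬((¬T ∨ ¬P) ∧ (¬P → T)) ∨ R ∨ ¬S) ∨ (S → ¬Q)   — eliminate →
≡ ¬(¬((¬T ∨ ¬P) ∧ (¬¬P ∨ T)) ∨ R ∨ ¬S) ∨ (S → ¬Q)   — eliminate →
≡ ¬(¬((¬T ∨ ¬P) ∧ (¬¬P ∨ T)) ∨ R ∨ ¬S) ∨ ¬S ∨ ¬Q   — eliminate →
≡ (¬¬((¬T ∨ ¬P) ∧ (¬¬P ∨ T)) ∧ ¬R ∧ ¬¬S) ∨ ¬S ∨ ¬Q   — De Morgan
≡ ((¬T ∨ ¬P) ∧ (¬¬P ∨ T) ∧ ¬R ∧ ¬¬S) ∨ ¬S ∨ ¬Q   — double negation
≡ ((¬T ∨ ¬P) ∧ (P ∨ T) ∧ ¬R ∧ ¬¬S) ∨ ¬S ∨ ¬Q   — double negation
≡ ((¬T ∨ ¬P) ∧ (P ∨ T) ∧ ¬R ∧ S) ∨ ¬S ∨ ¬Q   — double negation
≡ (¬T ∧ P ∧ ¬R ∧ S) ∨ (¬T ∧ T ∧ ¬R ∧ S) ∨ (¬P ∧ P ∧ ¬R ∧ S) ∨ (¬P ∧ T ∧ ¬R ∧ S) ∨ ¬S ∨ ¬Q   — distribute ∧ over ∨
≡ (¬T ∧ P ∧ ¬R ∧ S) ∨ (¬P ∧ T ∧ ¬R ∧ S) ∨ ¬S ∨ ¬Q   — simplify

(¬T ∧ P ∧ ¬R ∧ S) ∨ (¬P ∧ T ∧ ¬R ∧ S) ∨ ¬S ∨ ¬Q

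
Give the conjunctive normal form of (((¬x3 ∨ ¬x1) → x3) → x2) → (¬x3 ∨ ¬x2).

¬x2 ∨ ¬x3

(((¬x3 ∨ ¬x1) → x3) → x2) → (¬x3 ∨ ¬x2)
= ¬(((¬x3 ∨ ¬x1) → x3) → x2) ∨ ¬x3 ∨ ¬x2   [eliminate →]
= ¬(¬((¬x3 ∨ ¬x1) → x3) ∨ x2) ∨ ¬x3 ∨ ¬x2   [eliminate →]
= ¬(¬(¬(¬x3 ∨ ¬x1) ∨ x3) ∨ x2) ∨ ¬x3 ∨ ¬x2   [eliminate →]
= (¬¬(¬(¬x3 ∨ ¬x1) ∨ x3) ∧ ¬x2) ∨ ¬x3 ∨ ¬x2   [De Morgan]
= ((¬(¬x3 ∨ ¬x1) ∨ x3) ∧ ¬x2) ∨ ¬x3 ∨ ¬x2   [double negation]
= (((¬¬x3 ∧ ¬¬x1) ∨ x3) ∧ ¬x2) ∨ ¬x3 ∨ ¬x2   [De Morgan]
= (((x3 ∧ ¬¬x1) ∨ x3) ∧ ¬x2) ∨ ¬x3 ∨ ¬x2   [double negation]
= (((x3 ∧ x1) ∨ x3) ∧ ¬x2) ∨ ¬x3 ∨ ¬x2   [double negation]
= (x3 ∨ x3 ∨ ¬x3 ∨ ¬x2) ∧ (x1 ∨ x3 ∨ ¬x3 ∨ ¬x2) ∧ (¬x2 ∨ ¬x3 ∨ ¬x2)   [distribute ∨ over ∧]
= ¬x2 ∨ ¬x3   [simplify]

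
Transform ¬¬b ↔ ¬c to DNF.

¬¬b ↔ ¬c
≡ (¬¬b → ¬c) ∧ (¬c → ¬¬b)   (eliminate ↔)
≡ (¬¬¬b ∨ ¬c) ∧ (¬c → ¬¬b)   (eliminate →)
≡ (¬¬¬b ∨ ¬c) ∧ (¬¬c ∨ ¬¬b)   (eliminate →)
≡ (¬b ∨ ¬c) ∧ (¬¬c ∨ ¬¬b)   (double negation)
≡ (¬b ∨ ¬c) ∧ (c ∨ ¬¬b)   (double negation)
≡ (¬b ∨ ¬c) ∧ (c ∨ b)   (double negation)
≡ (¬b ∧ c) ∨ (¬b ∧ b) ∨ (¬c ∧ c) ∨ (¬c ∧ b)   (distribute ∧ over ∨)
≡ (¬b ∧ c) ∨ (¬c ∧ b)   (simplify)

(¬b ∧ c) ∨ (¬c ∧ b)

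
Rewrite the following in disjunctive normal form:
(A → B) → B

(A ∧ ¬B) ∨ B

(A → B) → B
≡ ¬(A → B) ∨ B   — eliminate →
≡ ¬(¬A ∨ B) ∨ B   — eliminate →
≡ (¬¬A ∧ ¬B) ∨ B   — De Morgan
≡ (A ∧ ¬B) ∨ B   — double negation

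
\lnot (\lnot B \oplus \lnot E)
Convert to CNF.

\lnot (\lnot B \oplus \lnot E)
≡ \lnot ((\lnot B \lor \lnot E) \land \lnot (\lnot B \land \lnot E))   — expand \oplus
≡ \lnot (\lnot B \lor \lnot E) \lor \lnot \lnot (\lnot B \land \lnot E)   — De Morgan
≡ (\lnot \lnot B \land \lnot \lnot E) \lor \lnot \lnot (\lnot B \land \lnot E)   — De Morgan
≡ (B \land \lnot \lnot E) \lor \lnot \lnot (\lnot B \land \lnot E)   — double negation
≡ (B \land E) \lor \lnot \lnot (\lnot B \land \lnot E)   — double negation
≡ (B \land E) \lor (\lnot B \land \lnot E)   — double negation
≡ (B \lor \lnot B) \land (B \lor \lnot E) \land (E \lor \lnot B) \land (E \lor \lnot E)   — distribute \lor over \land
≡ (B \lor \lnot E) \land (E \lor \lnot B)   — simplify

(B \lor \lnot E) \land (E \lor \lnot B)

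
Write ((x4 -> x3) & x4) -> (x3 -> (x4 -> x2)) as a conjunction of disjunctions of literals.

((x4 -> x3) & x4) -> (x3 -> (x4 -> x2))
⇔ ~((x4 -> x3) & x4) | (x3 -> (x4 -> x2))   [eliminate ->]
⇔ ~((~x4 | x3) & x4) | (x3 -> (x4 -> x2))   [eliminate ->]
⇔ ~((~x4 | x3) & x4) | ~x3 | (x4 -> x2)   [eliminate ->]
⇔ ~((~x4 | x3) & x4) | ~x3 | ~x4 | x2   [eliminate ->]
⇔ ~(~x4 | x3) | ~x4 | ~x3 | ~x4 | x2   [De Morgan]
⇔ (~~x4 & ~x3) | ~x4 | ~x3 | ~x4 | x2   [De Morgan]
⇔ (x4 & ~x3) | ~x4 | ~x3 | ~x4 | x2   [double negation]
⇔ (x4 | ~x4 | ~x3 | ~x4 | x2) & (~x3 | ~x4 | ~x3 | ~x4 | x2)   [distribute | over &]
⇔ ~x3 | ~x4 | x2   [simplify]

~x3 | ~x4 | x2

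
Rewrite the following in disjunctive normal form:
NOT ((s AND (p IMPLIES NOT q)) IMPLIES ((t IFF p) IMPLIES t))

s AND NOT p AND NOT t

NOT ((s AND (p IMPLIES NOT q)) IMPLIES ((t IFF p) IMPLIES t))
≡ NOT (NOT (s AND (p IMPLIES NOT q)) OR ((t IFF p) IMPLIES t))
≡ NOT (NOT (s AND (NOT p OR NOT q)) OR ((t IFF p) IMPLIES t))
≡ NOT (NOT (s AND (NOT p OR NOT q)) OR NOT (t IFF p) OR t)
≡ NOT (NOT (s AND (NOT p OR NOT q)) OR NOT ((t IMPLIES p) AND (p IMPLIES t)) OR t)
≡ NOT (NOT (s AND (NOT p OR NOT q)) OR NOT ((NOT t OR p) AND (p IMPLIES t)) OR t)
≡ NOT (NOT (s AND (NOT p OR NOT q)) OR NOT ((NOT t OR p) AND (NOT p OR t)) OR t)
≡ NOT NOT (s AND (NOT p OR NOT q)) AND NOT NOT ((NOT t OR p) AND (NOT p OR t)) AND NOT t
≡ s AND (NOT p OR NOT q) AND NOT NOT ((NOT t OR p) AND (NOT p OR t)) AND NOT t
≡ s AND (NOT p OR NOT q) AND (NOT t OR p) AND (NOT p OR t) AND NOT t
≡ (s AND NOT p AND NOT t AND NOT p AND NOT t) OR (s AND NOT p AND NOT t AND t AND NOT t) OR (s AND NOT p AND p AND NOT p AND NOT t) OR (s AND NOT p AND p AND t AND NOT t) OR (s AND NOT q AND NOT t AND NOT p AND NOT t) OR (s AND NOT q AND NOT t AND t AND NOT t) OR (s AND NOT q AND p AND NOT p AND NOT t) OR (s AND NOT q AND p AND t AND NOT t)
≡ s AND NOT p AND NOT t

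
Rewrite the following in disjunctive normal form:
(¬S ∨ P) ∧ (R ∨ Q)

¬S ∧ R ∨ ¬S ∧ Q ∨ P ∧ R ∨ P ∧ Q

(¬S ∨ P) ∧ (R ∨ Q)
⇔ ¬S ∧ R ∨ ¬S ∧ Q ∨ P ∧ R ∨ P ∧ Q   [distribute ∧ over ∨]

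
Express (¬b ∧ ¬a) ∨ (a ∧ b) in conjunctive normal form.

(¬b ∨ a) ∧ (¬a ∨ b)

(¬b ∧ ¬a) ∨ (a ∧ b)
≡ (¬b ∨ a) ∧ (¬b ∨ b) ∧ (¬a ∨ a) ∧ (¬a ∨ b)   — distribute ∨ over ∧
≡ (¬b ∨ a) ∧ (¬a ∨ b)   — simplify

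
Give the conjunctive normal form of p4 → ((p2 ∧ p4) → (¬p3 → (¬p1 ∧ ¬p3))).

p4 → ((p2 ∧ p4) → (¬p3 → (¬p1 ∧ ¬p3)))
= ¬p4 ∨ ((p2 ∧ p4) → (¬p3 → (¬p1 ∧ ¬p3)))   [eliminate →]
= ¬p4 ∨ ¬(p2 ∧ p4) ∨ (¬p3 → (¬p1 ∧ ¬p3))   [eliminate →]
= ¬p4 ∨ ¬(p2 ∧ p4) ∨ ¬¬p3 ∨ (¬p1 ∧ ¬p3)   [eliminate →]
= ¬p4 ∨ ¬p2 ∨ ¬p4 ∨ ¬¬p3 ∨ (¬p1 ∧ ¬p3)   [De Morgan]
= ¬p4 ∨ ¬p2 ∨ ¬p4 ∨ p3 ∨ (¬p1 ∧ ¬p3)   [double negation]
= (¬p4 ∨ ¬p2 ∨ ¬p4 ∨ p3 ∨ ¬p1) ∧ (¬p4 ∨ ¬p2 ∨ ¬p4 ∨ p3 ∨ ¬p3)   [distribute ∨ over ∧]
= ¬p4 ∨ ¬p2 ∨ p3 ∨ ¬p1   [simplify]

¬p4 ∨ ¬p2 ∨ p3 ∨ ¬p1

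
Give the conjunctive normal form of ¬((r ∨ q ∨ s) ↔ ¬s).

¬((r ∨ q ∨ s) ↔ ¬s)
= ¬(((r ∨ q ∨ s) → ¬s) ∧ (¬s → (r ∨ q ∨ s)))   — eliminate ↔
= ¬((¬(r ∨ q ∨ s) ∨ ¬s) ∧ (¬s → (r ∨ q ∨ s)))   — eliminate →
= ¬((¬(r ∨ q ∨ s) ∨ ¬s) ∧ (¬¬s ∨ r ∨ q ∨ s))   — eliminate →
= ¬(¬(r ∨ q ∨ s) ∨ ¬s) ∨ ¬(¬¬s ∨ r ∨ q ∨ s)   — De Morgan
= (¬¬(r ∨ q ∨ s) ∧ ¬¬s) ∨ ¬(¬¬s ∨ r ∨ q ∨ s)   — De Morgan
= ((r ∨ q ∨ s) ∧ ¬¬s) ∨ ¬(¬¬s ∨ r ∨ q ∨ s)   — double negation
= ((r ∨ q ∨ s) ∧ s) ∨ ¬(¬¬s ∨ r ∨ q ∨ s)   — double negation
= ((r ∨ q ∨ s) ∧ s) ∨ (¬¬¬s ∧ ¬r ∧ ¬q ∧ ¬s)   — De Morgan
= ((r ∨ q ∨ s) ∧ s) ∨ (¬s ∧ ¬r ∧ ¬q ∧ ¬s)   — double negation
= (r ∨ q ∨ s ∨ ¬s) ∧ (r ∨ q ∨ s ∨ ¬r) ∧ (r ∨ q ∨ s ∨ ¬q) ∧ (r ∨ q ∨ s ∨ ¬s) ∧ (s ∨ ¬s) ∧ (s ∨ ¬r) ∧ (s ∨ ¬q) ∧ (s ∨ ¬s)   — distribute ∨ over ∧
= (s ∨ ¬r) ∧ (s ∨ ¬q)   — simplify

(s ∨ ¬r) ∧ (s ∨ ¬q)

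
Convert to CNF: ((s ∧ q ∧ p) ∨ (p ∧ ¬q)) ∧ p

((s ∧ q ∧ p) ∨ (p ∧ ¬q)) ∧ p
≡ (s ∨ p) ∧ (s ∨ ¬q) ∧ (q ∨ p) ∧ (q ∨ ¬q) ∧ (p ∨ p) ∧ (p ∨ ¬q) ∧ p   [distribute ∨ over ∧]
≡ (s ∨ ¬q) ∧ p   [simplify]

(s ∨ ¬q) ∧ p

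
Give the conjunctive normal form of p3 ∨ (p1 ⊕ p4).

(p3 ∨ p1 ∨ p4) ∧ (p3 ∨ ¬p1 ∨ ¬p4)

p3 ∨ (p1 ⊕ p4)
≡ p3 ∨ (p1 ∨ p4) ∧ ¬(p1 ∧ p4)   [expand ⊕]
≡ p3 ∨ (p1 ∨ p4) ∧ (¬p1 ∨ ¬p4)   [De Morgan]
≡ (p3 ∨ p1 ∨ p4) ∧ (p3 ∨ ¬p1 ∨ ¬p4)   [distribute ∨ over ∧]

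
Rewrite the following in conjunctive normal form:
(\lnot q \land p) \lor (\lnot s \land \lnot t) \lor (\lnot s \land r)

(\lnot q \lor \lnot s) \land (\lnot q \lor \lnot t \lor r) \land (p \lor \lnot s) \land (p \lor \lnot t \lor r)

(\lnot q \land p) \lor (\lnot s \land \lnot t) \lor (\lnot s \land r)
≡ (\lnot q \lor \lnot s \lor \lnot s) \land (\lnot q \lor \lnot s \lor r) \land (\lnot q \lor \lnot t \lor \lnot s) \land (\lnot q \lor \lnot t \lor r) \land (p \lor \lnot s \lor \lnot s) \land (p \lor \lnot s \lor r) \land (p \lor \lnot t \lor \lnot s) \land (p \lor \lnot t \lor r)   — distribute \lor over \land
≡ (\lnot q \lor \lnot s) \land (\lnot q \lor \lnot t \lor r) \land (p \lor \lnot s) \land (p \lor \lnot t \lor r)   — simplify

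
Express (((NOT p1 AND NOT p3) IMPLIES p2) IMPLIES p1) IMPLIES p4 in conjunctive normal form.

(((NOT p1 AND NOT p3) IMPLIES p2) IMPLIES p1) IMPLIES p4
≡ NOT (((NOT p1 AND NOT p3) IMPLIES p2) IMPLIES p1) OR p4   — eliminate IMPLIES
≡ NOT (NOT ((NOT p1 AND NOT p3) IMPLIES p2) OR p1) OR p4   — eliminate IMPLIES
≡ NOT (NOT (NOT (NOT p1 AND NOT p3) OR p2) OR p1) OR p4   — eliminate IMPLIES
≡ (NOT NOT (NOT (NOT p1 AND NOT p3) OR p2) AND NOT p1) OR p4   — De Morgan
≡ ((NOT (NOT p1 AND NOT p3) OR p2) AND NOT p1) OR p4   — double negation
≡ ((NOT NOT p1 OR NOT NOT p3 OR p2) AND NOT p1) OR p4   — De Morgan
≡ ((p1 OR NOT NOT p3 OR p2) AND NOT p1) OR p4   — double negation
≡ ((p1 OR p3 OR p2) AND NOT p1) OR p4   — double negation
≡ (p1 OR p3 OR p2 OR p4) AND (NOT p1 OR p4)   — distribute OR over AND

(p1 OR p3 OR p2 OR p4) AND (NOT p1 OR p4)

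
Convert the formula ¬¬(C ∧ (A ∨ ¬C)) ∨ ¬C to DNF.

(C ∧ A) ∨ ¬C

¬¬(C ∧ (A ∨ ¬C)) ∨ ¬C
≡ (C ∧ (A ∨ ¬C)) ∨ ¬C   [double negation]
≡ (C ∧ A) ∨ (C ∧ ¬C) ∨ ¬C   [distribute ∧ over ∨]
≡ (C ∧ A) ∨ ¬C   [simplify]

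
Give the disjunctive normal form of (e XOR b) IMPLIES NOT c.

(e XOR b) IMPLIES NOT c
⇔ NOT (e XOR b) OR NOT c   [eliminate IMPLIES]
⇔ NOT ((e AND NOT b) OR (NOT e AND b)) OR NOT c   [expand XOR]
⇔ (NOT (e AND NOT b) AND NOT (NOT e AND b)) OR NOT c   [De Morgan]
⇔ ((NOT e OR NOT NOT b) AND NOT (NOT e AND b)) OR NOT c   [De Morgan]
⇔ ((NOT e OR b) AND NOT (NOT e AND b)) OR NOT c   [double negation]
⇔ ((NOT e OR b) AND (NOT NOT e OR NOT b)) OR NOT c   [De Morgan]
⇔ ((NOT e OR b) AND (e OR NOT b)) OR NOT c   [double negation]
⇔ (NOT e AND e) OR (NOT e AND NOT b) OR (b AND e) OR (b AND NOT b) OR NOT c   [distribute AND over OR]
⇔ (NOT e AND NOT b) OR (b AND e) OR NOT c   [simplify]

(NOT e AND NOT b) OR (b AND e) OR NOT c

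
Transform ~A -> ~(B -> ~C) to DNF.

A | (B & C)

~A -> ~(B -> ~C)
≡ ~~A | ~(B -> ~C)   (eliminate ->)
≡ ~~A | ~(~B | ~C)   (eliminate ->)
≡ A | ~(~B | ~C)   (double negation)
≡ A | (~~B & ~~C)   (De Morgan)
≡ A | (B & ~~C)   (double negation)
≡ A | (B & C)   (double negation)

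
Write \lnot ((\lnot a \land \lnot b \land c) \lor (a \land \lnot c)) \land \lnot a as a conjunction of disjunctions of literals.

(a \lor b \lor \lnot c) \land \lnot a

\lnot ((\lnot a \land \lnot b \land c) \lor (a \land \lnot c)) \land \lnot a
= \lnot (\lnot a \land \lnot b \land c) \land \lnot (a \land \lnot c) \land \lnot a
= (\lnot \lnot a \lor \lnot \lnot b \lor \lnot c) \land \lnot (a \land \lnot c) \land \lnot a
= (a \lor \lnot \lnot b \lor \lnot c) \land \lnot (a \land \lnot c) \land \lnot a
= (a \lor b \lor \lnot c) \land \lnot (a \land \lnot c) \land \lnot a
= (a \lor b \lor \lnot c) \land (\lnot a \lor \lnot \lnot c) \land \lnot a
= (a \lor b \lor \lnot c) \land (\lnot a \lor c) \land \lnot a
= (a \lor b \lor \lnot c) \land \lnot a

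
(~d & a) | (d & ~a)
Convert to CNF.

(~d | ~a) & (a | d)

(~d & a) | (d & ~a)
≡ (~d | d) & (~d | ~a) & (a | d) & (a | ~a)
≡ (~d | ~a) & (a | d)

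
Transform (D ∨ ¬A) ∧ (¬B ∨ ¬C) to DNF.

(D ∨ ¬A) ∧ (¬B ∨ ¬C)
≡ (D ∧ ¬B) ∨ (D ∧ ¬C) ∨ (¬A ∧ ¬B) ∨ (¬A ∧ ¬C)

(D ∧ ¬B) ∨ (D ∧ ¬C) ∨ (¬A ∧ ¬B) ∨ (¬A ∧ ¬C)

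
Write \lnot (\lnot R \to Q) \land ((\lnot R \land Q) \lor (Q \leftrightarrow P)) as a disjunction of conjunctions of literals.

\lnot R \land \lnot Q \land \lnot P

\lnot (\lnot R \to Q) \land ((\lnot R \land Q) \lor (Q \leftrightarrow P))
⇔ \lnot (\lnot \lnot R \lor Q) \land ((\lnot R \land Q) \lor (Q \leftrightarrow P))   — eliminate \to
⇔ \lnot (\lnot \lnot R \lor Q) \land ((\lnot R \land Q) \lor ((Q \to P) \land (P \to Q)))   — eliminate \leftrightarrow
⇔ \lnot (\lnot \lnot R \lor Q) \land ((\lnot R \land Q) \lor ((\lnot Q \lor P) \land (P \to Q)))   — eliminate \to
⇔ \lnot (\lnot \lnot R \lor Q) \land ((\lnot R \land Q) \lor ((\lnot Q \lor P) \land (\lnot P \lor Q)))   — eliminate \to
⇔ \lnot \lnot \lnot R \land \lnot Q \land ((\lnot R \land Q) \lor ((\lnot Q \lor P) \land (\lnot P \lor Q)))   — De Morgan
⇔ \lnot R \land \lnot Q \land ((\lnot R \land Q) \lor ((\lnot Q \lor P) \land (\lnot P \lor Q)))   — double negation
⇔ (\lnot R \land \lnot Q \land \lnot R \land Q) \lor (\lnot R \land \lnot Q \land \lnot Q \land \lnot P) \lor (\lnot R \land \lnot Q \land \lnot Q \land Q) \lor (\lnot R \land \lnot Q \land P \land \lnot P) \lor (\lnot R \land \lnot Q \land P \land Q)   — distribute \land over \lor
⇔ \lnot R \land \lnot Q \land \lnot P   — simplify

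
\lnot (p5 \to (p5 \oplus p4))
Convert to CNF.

\lnot (p5 \to (p5 \oplus p4))
= \lnot (\lnot p5 \lor (p5 \oplus p4))   [eliminate \to]
= \lnot (\lnot p5 \lor ((p5 \lor p4) \land \lnot (p5 \land p4)))   [expand \oplus]
= \lnot \lnot p5 \land \lnot ((p5 \lor p4) \land \lnot (p5 \land p4))   [De Morgan]
= p5 \land \lnot ((p5 \lor p4) \land \lnot (p5 \land p4))   [double negation]
= p5 \land (\lnot (p5 \lor p4) \lor \lnot \lnot (p5 \land p4))   [De Morgan]
= p5 \land ((\lnot p5 \land \lnot p4) \lor \lnot \lnot (p5 \land p4))   [De Morgan]
= p5 \land ((\lnot p5 \land \lnot p4) \lor (p5 \land p4))   [double negation]
= p5 \land (\lnot p5 \lor p5) \land (\lnot p5 \lor p4) \land (\lnot p4 \lor p5) \land (\lnot p4 \lor p4)   [distribute \lor over \land]
= p5 \land (\lnot p5 \lor p4)   [simplify]

p5 \land (\lnot p5 \lor p4)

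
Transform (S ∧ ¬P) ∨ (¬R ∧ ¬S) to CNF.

(S ∧ ¬P) ∨ (¬R ∧ ¬S)
≡ (S ∨ ¬R) ∧ (S ∨ ¬S) ∧ (¬P ∨ ¬R) ∧ (¬P ∨ ¬S)   [distribute ∨ over ∧]
≡ (S ∨ ¬R) ∧ (¬P ∨ ¬R) ∧ (¬P ∨ ¬S)   [simplify]

(S ∨ ¬R) ∧ (¬P ∨ ¬R) ∧ (¬P ∨ ¬S)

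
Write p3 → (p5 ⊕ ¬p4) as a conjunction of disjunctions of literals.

(¬p3 ∨ p5 ∨ ¬p4) ∧ (¬p3 ∨ ¬p5 ∨ p4)

p3 → (p5 ⊕ ¬p4)
≡ ¬p3 ∨ (p5 ⊕ ¬p4)   — eliminate →
≡ ¬p3 ∨ ((p5 ∨ ¬p4) ∧ ¬(p5 ∧ ¬p4))   — expand ⊕
≡ ¬p3 ∨ ((p5 ∨ ¬p4) ∧ (¬p5 ∨ ¬¬p4))   — De Morgan
≡ ¬p3 ∨ ((p5 ∨ ¬p4) ∧ (¬p5 ∨ p4))   — double negation
≡ (¬p3 ∨ p5 ∨ ¬p4) ∧ (¬p3 ∨ ¬p5 ∨ p4)   — distribute ∨ over ∧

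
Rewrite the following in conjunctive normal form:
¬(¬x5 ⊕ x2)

(x5 ∨ x2) ∧ (¬x2 ∨ ¬x5)

¬(¬x5 ⊕ x2)
⇔ ¬((¬x5 ∨ x2) ∧ ¬(¬x5 ∧ x2))
⇔ ¬(¬x5 ∨ x2) ∨ ¬¬(¬x5 ∧ x2)
⇔ (¬¬x5 ∧ ¬x2) ∨ ¬¬(¬x5 ∧ x2)
⇔ (x5 ∧ ¬x2) ∨ ¬¬(¬x5 ∧ x2)
⇔ (x5 ∧ ¬x2) ∨ (¬x5 ∧ x2)
⇔ (x5 ∨ ¬x5) ∧ (x5 ∨ x2) ∧ (¬x2 ∨ ¬x5) ∧ (¬x2 ∨ x2)
⇔ (x5 ∨ x2) ∧ (¬x2 ∨ ¬x5)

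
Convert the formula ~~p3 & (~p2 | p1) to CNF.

~~p3 & (~p2 | p1)
⇔ p3 & (~p2 | p1)   — double negation

p3 & (~p2 | p1)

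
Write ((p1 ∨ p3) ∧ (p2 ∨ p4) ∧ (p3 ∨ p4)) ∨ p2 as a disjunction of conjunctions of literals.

(p1 ∧ p4) ∨ (p3 ∧ p4) ∨ p2

((p1 ∨ p3) ∧ (p2 ∨ p4) ∧ (p3 ∨ p4)) ∨ p2
⇔ (p1 ∧ p2 ∧ p3) ∨ (p1 ∧ p2 ∧ p4) ∨ (p1 ∧ p4 ∧ p3) ∨ (p1 ∧ p4 ∧ p4) ∨ (p3 ∧ p2 ∧ p3) ∨ (p3 ∧ p2 ∧ p4) ∨ (p3 ∧ p4 ∧ p3) ∨ (p3 ∧ p4 ∧ p4) ∨ p2   [distribute ∧ over ∨]
⇔ (p1 ∧ p4) ∨ (p3 ∧ p4) ∨ p2   [simplify]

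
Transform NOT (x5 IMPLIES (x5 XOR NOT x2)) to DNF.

x5 AND NOT x2

NOT (x5 IMPLIES (x5 XOR NOT x2))
≡ NOT (NOT x5 OR (x5 XOR NOT x2))   — eliminate IMPLIES
≡ NOT (NOT x5 OR (x5 AND NOT NOT x2) OR (NOT x5 AND NOT x2))   — expand XOR
≡ NOT NOT x5 AND NOT (x5 AND NOT NOT x2) AND NOT (NOT x5 AND NOT x2)   — De Morgan
≡ x5 AND NOT (x5 AND NOT NOT x2) AND NOT (NOT x5 AND NOT x2)   — double negation
≡ x5 AND (NOT x5 OR NOT NOT NOT x2) AND NOT (NOT x5 AND NOT x2)   — De Morgan
≡ x5 AND (NOT x5 OR NOT x2) AND NOT (NOT x5 AND NOT x2)   — double negation
≡ x5 AND (NOT x5 OR NOT x2) AND (NOT NOT x5 OR NOT NOT x2)   — De Morgan
≡ x5 AND (NOT x5 OR NOT x2) AND (x5 OR NOT NOT x2)   — double negation
≡ x5 AND (NOT x5 OR NOT x2) AND (x5 OR x2)   — double negation
≡ (x5 AND NOT x5 AND x5) OR (x5 AND NOT x5 AND x2) OR (x5 AND NOT x2 AND x5) OR (x5 AND NOT x2 AND x2)   — distribute AND over OR
≡ x5 AND NOT x2   — simplify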